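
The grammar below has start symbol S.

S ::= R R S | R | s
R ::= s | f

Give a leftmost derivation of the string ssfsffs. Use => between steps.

S => RRS => sRS => ssS => ssRRS => ssfRS => ssfsS => ssfsRRS => ssfsfRS => ssfsffS => ssfsffs

S => RRS   [S ::= R R S]
RRS => sRS   [R ::= s]
sRS => ssS   [R ::= s]
ssS => ssRRS   [S ::= R R S]
ssRRS => ssfRS   [R ::= f]
ssfRS => ssfsS   [R ::= s]
ssfsS => ssfsRRS   [S ::= R R S]
ssfsRRS => ssfsfRS   [R ::= f]
ssfsfRS => ssfsffS   [R ::= f]
ssfsffS => ssfsffs   [S ::= s]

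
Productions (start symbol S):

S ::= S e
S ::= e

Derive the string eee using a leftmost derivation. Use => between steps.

S => Se => See => eee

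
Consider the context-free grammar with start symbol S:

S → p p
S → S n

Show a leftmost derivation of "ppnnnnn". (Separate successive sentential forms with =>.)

S => Sn => Snn => Snnn => Snnnn => Snnnnn => ppnnnnn

S => Sn   [S → S n]
Sn => Snn   [S → S n]
Snn => Snnn   [S → S n]
Snnn => Snnnn   [S → S n]
Snnnn => Snnnnn   [S → S n]
Snnnnn => ppnnnnn   [S → p p]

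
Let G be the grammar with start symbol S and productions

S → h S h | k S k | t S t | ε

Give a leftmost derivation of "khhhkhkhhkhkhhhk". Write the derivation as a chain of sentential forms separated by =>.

S => kSk   [S → k S k]
kSk => khShk   [S → h S h]
khShk => khhShhk   [S → h S h]
khhShhk => khhhShhhk   [S → h S h]
khhhShhhk => khhhkSkhhhk   [S → k S k]
khhhkSkhhhk => khhhkhShkhhhk   [S → h S h]
khhhkhShkhhhk => khhhkhkSkhkhhhk   [S → k S k]
khhhkhkSkhkhhhk => khhhkhkhShkhkhhhk   [S → h S h]
khhhkhkhShkhkhhhk => khhhkhkhhkhkhhhk   [S → ε]

S=>kSk=>khShk=>khhShhk=>khhhShhhk=>khhhkSkhhhk=>khhhkhShkhhhk=>khhhkhkSkhkhhhk=>khhhkhkhShkhkhhhk=>khhhkhkhhkhkhhhk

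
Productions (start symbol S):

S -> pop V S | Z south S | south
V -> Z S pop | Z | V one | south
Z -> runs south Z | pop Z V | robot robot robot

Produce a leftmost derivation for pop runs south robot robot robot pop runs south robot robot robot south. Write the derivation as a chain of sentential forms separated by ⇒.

S ⇒ pop V S   [S -> pop V S]
pop V S ⇒ pop Z S   [V -> Z]
pop Z S ⇒ pop runs south Z S   [Z -> runs south Z]
pop runs south Z S ⇒ pop runs south robot robot robot S   [Z -> robot robot robot]
pop runs south robot robot robot S ⇒ pop runs south robot robot robot pop V S   [S -> pop V S]
pop runs south robot robot robot pop V S ⇒ pop runs south robot robot robot pop Z S   [V -> Z]
pop runs south robot robot robot pop Z S ⇒ pop runs south robot robot robot pop runs south Z S   [Z -> runs south Z]
pop runs south robot robot robot pop runs south Z S ⇒ pop runs south robot robot robot pop runs south robot robot robot S   [Z -> robot robot robot]
pop runs south robot robot robot pop runs south robot robot robot S ⇒ pop runs south robot robot robot pop runs south robot robot robot south   [S -> south]

S ⇒ pop V S ⇒ pop Z S ⇒ pop runs south Z S ⇒ pop runs south robot robot robot S ⇒ pop runs south robot robot robot pop V S ⇒ pop runs south robot robot robot pop Z S ⇒ pop runs south robot robot robot pop runs south Z S ⇒ pop runs south robot robot robot pop runs south robot robot robot S ⇒ pop runs south robot robot robot pop runs south robot robot robot south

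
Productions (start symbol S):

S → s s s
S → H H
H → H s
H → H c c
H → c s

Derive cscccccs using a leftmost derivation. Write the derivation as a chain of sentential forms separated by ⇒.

S ⇒ HH ⇒ HccH ⇒ HccccH ⇒ csccccH ⇒ cscccccs

S ⇒ HH   [S → H H]
HH ⇒ HccH   [H → H c c]
HccH ⇒ HccccH   [H → H c c]
HccccH ⇒ csccccH   [H → c s]
csccccH ⇒ cscccccs   [H → c s]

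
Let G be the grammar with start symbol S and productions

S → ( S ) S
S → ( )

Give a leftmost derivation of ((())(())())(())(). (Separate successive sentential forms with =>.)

S=>(S)S=>((S)S)S=>((())S)S=>((())(S)S)S=>((())(())S)S=>((())(())())S=>((())(())())(S)S=>((())(())())(())S=>((())(())())(())()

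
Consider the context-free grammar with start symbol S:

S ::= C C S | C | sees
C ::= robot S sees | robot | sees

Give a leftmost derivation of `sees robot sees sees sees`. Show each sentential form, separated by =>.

S => C C S   [S ::= C C S]
C C S => sees C S   [C ::= sees]
sees C S => sees robot S sees S   [C ::= robot S sees]
sees robot S sees S => sees robot sees sees S   [S ::= sees]
sees robot sees sees S => sees robot sees sees C   [S ::= C]
sees robot sees sees C => sees robot sees sees sees   [C ::= sees]

S => C C S => sees C S => sees robot S sees S => sees robot sees sees S => sees robot sees sees C => sees robot sees sees sees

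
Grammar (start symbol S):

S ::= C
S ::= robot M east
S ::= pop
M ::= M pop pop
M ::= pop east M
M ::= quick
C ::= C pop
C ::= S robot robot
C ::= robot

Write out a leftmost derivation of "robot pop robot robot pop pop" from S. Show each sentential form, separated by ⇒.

S ⇒ C ⇒ C pop ⇒ C pop pop ⇒ S robot robot pop pop ⇒ C robot robot pop pop ⇒ C pop robot robot pop pop ⇒ robot pop robot robot pop pop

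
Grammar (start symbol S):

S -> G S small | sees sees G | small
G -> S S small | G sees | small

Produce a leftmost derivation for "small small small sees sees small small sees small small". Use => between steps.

S => G S small => G sees S small => S S small sees S small => G S small S small sees S small => small S small S small sees S small => small small small S small sees S small => small small small sees sees G small sees S small => small small small sees sees small small sees S small => small small small sees sees small small sees small small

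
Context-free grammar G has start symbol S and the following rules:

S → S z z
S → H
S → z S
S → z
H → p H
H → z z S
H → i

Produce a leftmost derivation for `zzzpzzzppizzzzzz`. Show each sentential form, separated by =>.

S => Szz => zSzz => zSzzzz => zHzzzz => zzzSzzzz => zzzSzzzzzz => zzzHzzzzzz => zzzpHzzzzzz => zzzpzzSzzzzzz => zzzpzzzSzzzzzz => zzzpzzzHzzzzzz => zzzpzzzpHzzzzzz => zzzpzzzppHzzzzzz => zzzpzzzppizzzzzz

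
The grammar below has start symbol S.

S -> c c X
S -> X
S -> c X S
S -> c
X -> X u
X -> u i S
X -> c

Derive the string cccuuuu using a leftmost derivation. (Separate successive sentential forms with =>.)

S => cXS   [S -> c X S]
cXS => ccS   [X -> c]
ccS => ccX   [S -> X]
ccX => ccXu   [X -> X u]
ccXu => ccXuu   [X -> X u]
ccXuu => ccXuuu   [X -> X u]
ccXuuu => ccXuuuu   [X -> X u]
ccXuuuu => cccuuuu   [X -> c]

S=>cXS=>ccS=>ccX=>ccXu=>ccXuu=>ccXuuu=>ccXuuuu=>cccuuuu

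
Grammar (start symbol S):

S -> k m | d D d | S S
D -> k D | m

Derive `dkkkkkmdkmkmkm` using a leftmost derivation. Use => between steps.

S => SS => SSS => dDdSS => dkDdSS => dkkDdSS => dkkkDdSS => dkkkkDdSS => dkkkkkDdSS => dkkkkkmdSS => dkkkkkmdSSS => dkkkkkmdkmSS => dkkkkkmdkmkmS => dkkkkkmdkmkmkm

S => SS   [S -> S S]
SS => SSS   [S -> S S]
SSS => dDdSS   [S -> d D d]
dDdSS => dkDdSS   [D -> k D]
dkDdSS => dkkDdSS   [D -> k D]
dkkDdSS => dkkkDdSS   [D -> k D]
dkkkDdSS => dkkkkDdSS   [D -> k D]
dkkkkDdSS => dkkkkkDdSS   [D -> k D]
dkkkkkDdSS => dkkkkkmdSS   [D -> m]
dkkkkkmdSS => dkkkkkmdSSS   [S -> S S]
dkkkkkmdSSS => dkkkkkmdkmSS   [S -> k m]
dkkkkkmdkmSS => dkkkkkmdkmkmS   [S -> k m]
dkkkkkmdkmkmS => dkkkkkmdkmkmkm   [S -> k m]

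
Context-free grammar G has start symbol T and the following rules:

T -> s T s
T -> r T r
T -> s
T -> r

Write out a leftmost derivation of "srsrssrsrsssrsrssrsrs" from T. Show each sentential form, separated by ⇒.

T ⇒ sTs ⇒ srTrs ⇒ srsTsrs ⇒ srsrTrsrs ⇒ srsrsTsrsrs ⇒ srsrssTssrsrs ⇒ srsrssrTrssrsrs ⇒ srsrssrsTsrssrsrs ⇒ srsrssrsrTrsrssrsrs ⇒ srsrssrsrsTsrsrssrsrs ⇒ srsrssrsrsssrsrssrsrs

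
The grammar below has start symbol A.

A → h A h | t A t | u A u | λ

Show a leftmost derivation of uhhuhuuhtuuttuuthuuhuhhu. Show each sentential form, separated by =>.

A=>uAu=>uhAhu=>uhhAhhu=>uhhuAuhhu=>uhhuhAhuhhu=>uhhuhuAuhuhhu=>uhhuhuuAuuhuhhu=>uhhuhuuhAhuuhuhhu=>uhhuhuuhtAthuuhuhhu=>uhhuhuuhtuAuthuuhuhhu=>uhhuhuuhtuuAuuthuuhuhhu=>uhhuhuuhtuutAtuuthuuhuhhu=>uhhuhuuhtuuttuuthuuhuhhu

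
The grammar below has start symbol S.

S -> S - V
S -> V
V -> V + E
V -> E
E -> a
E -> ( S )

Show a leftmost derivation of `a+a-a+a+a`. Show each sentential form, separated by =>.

S => S-V => V-V => V+E-V => E+E-V => a+E-V => a+a-V => a+a-V+E => a+a-V+E+E => a+a-E+E+E => a+a-a+E+E => a+a-a+a+E => a+a-a+a+a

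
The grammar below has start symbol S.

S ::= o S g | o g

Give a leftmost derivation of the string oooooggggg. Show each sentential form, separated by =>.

S => oSg   [S ::= o S g]
oSg => ooSgg   [S ::= o S g]
ooSgg => oooSggg   [S ::= o S g]
oooSggg => ooooSgggg   [S ::= o S g]
ooooSgggg => oooooggggg   [S ::= o g]

S => oSg => ooSgg => oooSggg => ooooSgggg => oooooggggg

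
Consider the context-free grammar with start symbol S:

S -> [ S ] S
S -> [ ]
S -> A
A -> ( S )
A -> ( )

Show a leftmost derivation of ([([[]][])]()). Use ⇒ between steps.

S ⇒ A   [S -> A]
A ⇒ (S)   [A -> ( S )]
(S) ⇒ ([S]S)   [S -> [ S ] S]
([S]S) ⇒ ([A]S)   [S -> A]
([A]S) ⇒ ([(S)]S)   [A -> ( S )]
([(S)]S) ⇒ ([([S]S)]S)   [S -> [ S ] S]
([([S]S)]S) ⇒ ([([[]]S)]S)   [S -> [ ]]
([([[]]S)]S) ⇒ ([([[]][])]S)   [S -> [ ]]
([([[]][])]S) ⇒ ([([[]][])]A)   [S -> A]
([([[]][])]A) ⇒ ([([[]][])]())   [A -> ( )]

S ⇒ A ⇒ (S) ⇒ ([S]S) ⇒ ([A]S) ⇒ ([(S)]S) ⇒ ([([S]S)]S) ⇒ ([([[]]S)]S) ⇒ ([([[]][])]S) ⇒ ([([[]][])]A) ⇒ ([([[]][])]())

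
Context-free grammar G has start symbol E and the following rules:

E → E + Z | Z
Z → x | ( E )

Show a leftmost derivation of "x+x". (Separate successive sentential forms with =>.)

E => E+Z   [E → E + Z]
E+Z => Z+Z   [E → Z]
Z+Z => x+Z   [Z → x]
x+Z => x+x   [Z → x]

E => E+Z => Z+Z => x+Z => x+x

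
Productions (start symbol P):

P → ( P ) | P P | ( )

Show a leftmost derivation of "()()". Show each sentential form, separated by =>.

P=>PP=>()P=>()()

P => PP   [P → P P]
PP => ()P   [P → ( )]
()P => ()()   [P → ( )]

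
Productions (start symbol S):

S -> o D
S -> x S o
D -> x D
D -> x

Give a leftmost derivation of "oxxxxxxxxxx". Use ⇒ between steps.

S ⇒ oD   [S -> o D]
oD ⇒ oxD   [D -> x D]
oxD ⇒ oxxD   [D -> x D]
oxxD ⇒ oxxxD   [D -> x D]
oxxxD ⇒ oxxxxD   [D -> x D]
oxxxxD ⇒ oxxxxxD   [D -> x D]
oxxxxxD ⇒ oxxxxxxD   [D -> x D]
oxxxxxxD ⇒ oxxxxxxxD   [D -> x D]
oxxxxxxxD ⇒ oxxxxxxxxD   [D -> x D]
oxxxxxxxxD ⇒ oxxxxxxxxxD   [D -> x D]
oxxxxxxxxxD ⇒ oxxxxxxxxxx   [D -> x]

S⇒oD⇒oxD⇒oxxD⇒oxxxD⇒oxxxxD⇒oxxxxxD⇒oxxxxxxD⇒oxxxxxxxD⇒oxxxxxxxxD⇒oxxxxxxxxxD⇒oxxxxxxxxxx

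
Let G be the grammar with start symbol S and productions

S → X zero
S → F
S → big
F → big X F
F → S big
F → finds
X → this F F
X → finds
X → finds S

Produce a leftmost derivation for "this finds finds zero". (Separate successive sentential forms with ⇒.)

S ⇒ X zero   [S → X zero]
X zero ⇒ this F F zero   [X → this F F]
this F F zero ⇒ this finds F zero   [F → finds]
this finds F zero ⇒ this finds finds zero   [F → finds]

S ⇒ X zero ⇒ this F F zero ⇒ this finds F zero ⇒ this finds finds zero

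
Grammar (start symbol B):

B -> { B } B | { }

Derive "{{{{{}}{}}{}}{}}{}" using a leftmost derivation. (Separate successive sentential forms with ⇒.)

B ⇒ {B}B ⇒ {{B}B}B ⇒ {{{B}B}B}B ⇒ {{{{B}B}B}B}B ⇒ {{{{{}}B}B}B}B ⇒ {{{{{}}{}}B}B}B ⇒ {{{{{}}{}}{}}B}B ⇒ {{{{{}}{}}{}}{}}B ⇒ {{{{{}}{}}{}}{}}{}

B ⇒ {B}B   [B -> { B } B]
{B}B ⇒ {{B}B}B   [B -> { B } B]
{{B}B}B ⇒ {{{B}B}B}B   [B -> { B } B]
{{{B}B}B}B ⇒ {{{{B}B}B}B}B   [B -> { B } B]
{{{{B}B}B}B}B ⇒ {{{{{}}B}B}B}B   [B -> { }]
{{{{{}}B}B}B}B ⇒ {{{{{}}{}}B}B}B   [B -> { }]
{{{{{}}{}}B}B}B ⇒ {{{{{}}{}}{}}B}B   [B -> { }]
{{{{{}}{}}{}}B}B ⇒ {{{{{}}{}}{}}{}}B   [B -> { }]
{{{{{}}{}}{}}{}}B ⇒ {{{{{}}{}}{}}{}}{}   [B -> { }]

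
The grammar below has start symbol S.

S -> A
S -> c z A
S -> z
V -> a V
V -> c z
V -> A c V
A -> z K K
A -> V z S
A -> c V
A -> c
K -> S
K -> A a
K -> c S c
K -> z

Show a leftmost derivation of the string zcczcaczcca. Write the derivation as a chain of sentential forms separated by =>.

S => A => zKK => zcScK => zcczAcK => zcczcVcK => zcczcaVcK => zcczcaczcK => zcczcaczcAa => zcczcaczcca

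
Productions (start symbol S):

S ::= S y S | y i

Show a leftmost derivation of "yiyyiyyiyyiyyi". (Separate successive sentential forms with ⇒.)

S ⇒ SyS   [S ::= S y S]
SyS ⇒ SySyS   [S ::= S y S]
SySyS ⇒ SySySyS   [S ::= S y S]
SySySyS ⇒ SySySySyS   [S ::= S y S]
SySySySyS ⇒ yiySySySyS   [S ::= y i]
yiySySySyS ⇒ yiyyiySySyS   [S ::= y i]
yiyyiySySyS ⇒ yiyyiyyiySyS   [S ::= y i]
yiyyiyyiySyS ⇒ yiyyiyyiyyiyS   [S ::= y i]
yiyyiyyiyyiyS ⇒ yiyyiyyiyyiyyi   [S ::= y i]

S⇒SyS⇒SySyS⇒SySySyS⇒SySySySyS⇒yiySySySyS⇒yiyyiySySyS⇒yiyyiyyiySyS⇒yiyyiyyiyyiyS⇒yiyyiyyiyyiyyi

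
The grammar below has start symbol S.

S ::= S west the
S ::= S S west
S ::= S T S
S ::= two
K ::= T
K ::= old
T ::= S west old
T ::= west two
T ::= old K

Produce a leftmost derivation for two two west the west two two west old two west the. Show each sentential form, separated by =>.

S => S west the   [S ::= S west the]
S west the => S T S west the   [S ::= S T S]
S T S west the => two T S west the   [S ::= two]
two T S west the => two S west old S west the   [T ::= S west old]
two S west old S west the => two S T S west old S west the   [S ::= S T S]
two S T S west old S west the => two S west the T S west old S west the   [S ::= S west the]
two S west the T S west old S west the => two two west the T S west old S west the   [S ::= two]
two two west the T S west old S west the => two two west the west two S west old S west the   [T ::= west two]
two two west the west two S west old S west the => two two west the west two two west old S west the   [S ::= two]
two two west the west two two west old S west the => two two west the west two two west old two west the   [S ::= two]

S => S west the => S T S west the => two T S west the => two S west old S west the => two S T S west old S west the => two S west the T S west old S west the => two two west the T S west old S west the => two two west the west two S west old S west the => two two west the west two two west old S west the => two two west the west two two west old two west the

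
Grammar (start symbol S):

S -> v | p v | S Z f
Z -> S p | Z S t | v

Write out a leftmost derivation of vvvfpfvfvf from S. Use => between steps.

S => SZf   [S -> S Z f]
SZf => SZfZf   [S -> S Z f]
SZfZf => SZfZfZf   [S -> S Z f]
SZfZfZf => vZfZfZf   [S -> v]
vZfZfZf => vSpfZfZf   [Z -> S p]
vSpfZfZf => vSZfpfZfZf   [S -> S Z f]
vSZfpfZfZf => vvZfpfZfZf   [S -> v]
vvZfpfZfZf => vvvfpfZfZf   [Z -> v]
vvvfpfZfZf => vvvfpfvfZf   [Z -> v]
vvvfpfvfZf => vvvfpfvfvf   [Z -> v]

S => SZf => SZfZf => SZfZfZf => vZfZfZf => vSpfZfZf => vSZfpfZfZf => vvZfpfZfZf => vvvfpfZfZf => vvvfpfvfZf => vvvfpfvfvf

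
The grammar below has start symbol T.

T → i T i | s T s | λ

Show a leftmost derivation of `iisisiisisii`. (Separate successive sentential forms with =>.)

T => iTi   [T → i T i]
iTi => iiTii   [T → i T i]
iiTii => iisTsii   [T → s T s]
iisTsii => iisiTisii   [T → i T i]
iisiTisii => iisisTsisii   [T → s T s]
iisisTsisii => iisisiTisisii   [T → i T i]
iisisiTisisii => iisisiisisii   [T → λ]

T => iTi => iiTii => iisTsii => iisiTisii => iisisTsisii => iisisiTisisii => iisisiisisii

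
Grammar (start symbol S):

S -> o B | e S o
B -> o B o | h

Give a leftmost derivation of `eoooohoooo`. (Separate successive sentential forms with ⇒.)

S⇒eSo⇒eoBo⇒eooBoo⇒eoooBooo⇒eooooBoooo⇒eoooohoooo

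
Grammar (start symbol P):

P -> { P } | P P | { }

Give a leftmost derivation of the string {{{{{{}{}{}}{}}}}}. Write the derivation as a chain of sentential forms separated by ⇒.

P ⇒ {P}   [P -> { P }]
{P} ⇒ {{P}}   [P -> { P }]
{{P}} ⇒ {{{P}}}   [P -> { P }]
{{{P}}} ⇒ {{{{P}}}}   [P -> { P }]
{{{{P}}}} ⇒ {{{{PP}}}}   [P -> P P]
{{{{PP}}}} ⇒ {{{{{P}P}}}}   [P -> { P }]
{{{{{P}P}}}} ⇒ {{{{{PP}P}}}}   [P -> P P]
{{{{{PP}P}}}} ⇒ {{{{{{}P}P}}}}   [P -> { }]
{{{{{{}P}P}}}} ⇒ {{{{{{}PP}P}}}}   [P -> P P]
{{{{{{}PP}P}}}} ⇒ {{{{{{}{}P}P}}}}   [P -> { }]
{{{{{{}{}P}P}}}} ⇒ {{{{{{}{}{}}P}}}}   [P -> { }]
{{{{{{}{}{}}P}}}} ⇒ {{{{{{}{}{}}{}}}}}   [P -> { }]

P⇒{P}⇒{{P}}⇒{{{P}}}⇒{{{{P}}}}⇒{{{{PP}}}}⇒{{{{{P}P}}}}⇒{{{{{PP}P}}}}⇒{{{{{{}P}P}}}}⇒{{{{{{}PP}P}}}}⇒{{{{{{}{}P}P}}}}⇒{{{{{{}{}{}}P}}}}⇒{{{{{{}{}{}}{}}}}}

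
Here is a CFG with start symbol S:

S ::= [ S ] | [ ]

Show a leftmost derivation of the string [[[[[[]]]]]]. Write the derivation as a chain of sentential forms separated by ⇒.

S⇒[S]⇒[[S]]⇒[[[S]]]⇒[[[[S]]]]⇒[[[[[S]]]]]⇒[[[[[[]]]]]]

S ⇒ [S]   [S ::= [ S ]]
[S] ⇒ [[S]]   [S ::= [ S ]]
[[S]] ⇒ [[[S]]]   [S ::= [ S ]]
[[[S]]] ⇒ [[[[S]]]]   [S ::= [ S ]]
[[[[S]]]] ⇒ [[[[[S]]]]]   [S ::= [ S ]]
[[[[[S]]]]] ⇒ [[[[[[]]]]]]   [S ::= [ ]]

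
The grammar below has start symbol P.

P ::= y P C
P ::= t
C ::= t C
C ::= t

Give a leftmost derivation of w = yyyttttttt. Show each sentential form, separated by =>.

P => yPC => yyPCC => yyyPCCC => yyytCCC => yyyttCC => yyytttCC => yyyttttCC => yyytttttC => yyyttttttC => yyyttttttt

P => yPC   [P ::= y P C]
yPC => yyPCC   [P ::= y P C]
yyPCC => yyyPCCC   [P ::= y P C]
yyyPCCC => yyytCCC   [P ::= t]
yyytCCC => yyyttCC   [C ::= t]
yyyttCC => yyytttCC   [C ::= t C]
yyytttCC => yyyttttCC   [C ::= t C]
yyyttttCC => yyytttttC   [C ::= t]
yyytttttC => yyyttttttC   [C ::= t C]
yyyttttttC => yyyttttttt   [C ::= t]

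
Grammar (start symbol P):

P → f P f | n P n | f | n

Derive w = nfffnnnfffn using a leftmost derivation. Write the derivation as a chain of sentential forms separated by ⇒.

P⇒nPn⇒nfPfn⇒nffPffn⇒nfffPfffn⇒nfffnPnfffn⇒nfffnnnfffn

P ⇒ nPn   [P → n P n]
nPn ⇒ nfPfn   [P → f P f]
nfPfn ⇒ nffPffn   [P → f P f]
nffPffn ⇒ nfffPfffn   [P → f P f]
nfffPfffn ⇒ nfffnPnfffn   [P → n P n]
nfffnPnfffn ⇒ nfffnnnfffn   [P → n]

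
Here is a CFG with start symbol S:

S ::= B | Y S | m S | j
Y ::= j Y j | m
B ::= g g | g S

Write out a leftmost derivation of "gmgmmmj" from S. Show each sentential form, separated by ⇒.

S ⇒ B   [S ::= B]
B ⇒ gS   [B ::= g S]
gS ⇒ gmS   [S ::= m S]
gmS ⇒ gmB   [S ::= B]
gmB ⇒ gmgS   [B ::= g S]
gmgS ⇒ gmgmS   [S ::= m S]
gmgmS ⇒ gmgmmS   [S ::= m S]
gmgmmS ⇒ gmgmmYS   [S ::= Y S]
gmgmmYS ⇒ gmgmmmS   [Y ::= m]
gmgmmmS ⇒ gmgmmmj   [S ::= j]

S ⇒ B ⇒ gS ⇒ gmS ⇒ gmB ⇒ gmgS ⇒ gmgmS ⇒ gmgmmS ⇒ gmgmmYS ⇒ gmgmmmS ⇒ gmgmmmj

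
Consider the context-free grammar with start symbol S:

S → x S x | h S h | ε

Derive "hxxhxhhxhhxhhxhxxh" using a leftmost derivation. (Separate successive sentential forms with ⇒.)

S ⇒ hSh   [S → h S h]
hSh ⇒ hxSxh   [S → x S x]
hxSxh ⇒ hxxSxxh   [S → x S x]
hxxSxxh ⇒ hxxhShxxh   [S → h S h]
hxxhShxxh ⇒ hxxhxSxhxxh   [S → x S x]
hxxhxSxhxxh ⇒ hxxhxhShxhxxh   [S → h S h]
hxxhxhShxhxxh ⇒ hxxhxhhShhxhxxh   [S → h S h]
hxxhxhhShhxhxxh ⇒ hxxhxhhxSxhhxhxxh   [S → x S x]
hxxhxhhxSxhhxhxxh ⇒ hxxhxhhxhShxhhxhxxh   [S → h S h]
hxxhxhhxhShxhhxhxxh ⇒ hxxhxhhxhhxhhxhxxh   [S → ε]

S ⇒ hSh ⇒ hxSxh ⇒ hxxSxxh ⇒ hxxhShxxh ⇒ hxxhxSxhxxh ⇒ hxxhxhShxhxxh ⇒ hxxhxhhShhxhxxh ⇒ hxxhxhhxSxhhxhxxh ⇒ hxxhxhhxhShxhhxhxxh ⇒ hxxhxhhxhhxhhxhxxh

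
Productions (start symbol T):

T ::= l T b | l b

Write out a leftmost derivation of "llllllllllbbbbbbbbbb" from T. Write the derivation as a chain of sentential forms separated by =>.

T => lTb => llTbb => lllTbbb => llllTbbbb => lllllTbbbbb => llllllTbbbbbb => lllllllTbbbbbbb => llllllllTbbbbbbbb => lllllllllTbbbbbbbbb => llllllllllbbbbbbbbbb

T => lTb   [T ::= l T b]
lTb => llTbb   [T ::= l T b]
llTbb => lllTbbb   [T ::= l T b]
lllTbbb => llllTbbbb   [T ::= l T b]
llllTbbbb => lllllTbbbbb   [T ::= l T b]
lllllTbbbbb => llllllTbbbbbb   [T ::= l T b]
llllllTbbbbbb => lllllllTbbbbbbb   [T ::= l T b]
lllllllTbbbbbbb => llllllllTbbbbbbbb   [T ::= l T b]
llllllllTbbbbbbbb => lllllllllTbbbbbbbbb   [T ::= l T b]
lllllllllTbbbbbbbbb => llllllllllbbbbbbbbbb   [T ::= l b]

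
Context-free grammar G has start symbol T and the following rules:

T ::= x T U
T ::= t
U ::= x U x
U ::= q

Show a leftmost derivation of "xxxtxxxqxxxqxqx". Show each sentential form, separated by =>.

T=>xTU=>xxTUU=>xxxTUUU=>xxxtUUU=>xxxtxUxUU=>xxxtxxUxxUU=>xxxtxxxUxxxUU=>xxxtxxxqxxxUU=>xxxtxxxqxxxqU=>xxxtxxxqxxxqxUx=>xxxtxxxqxxxqxqx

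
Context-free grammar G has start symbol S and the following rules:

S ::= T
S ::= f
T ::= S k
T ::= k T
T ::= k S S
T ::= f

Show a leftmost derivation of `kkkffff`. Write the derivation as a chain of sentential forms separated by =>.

S => T => kSS => kTS => kkSSS => kkTSS => kkkSSSS => kkkfSSS => kkkffSS => kkkfffS => kkkffff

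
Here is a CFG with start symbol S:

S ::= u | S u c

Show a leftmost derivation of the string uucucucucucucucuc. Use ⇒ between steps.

S ⇒ Suc   [S ::= S u c]
Suc ⇒ Sucuc   [S ::= S u c]
Sucuc ⇒ Sucucuc   [S ::= S u c]
Sucucuc ⇒ Sucucucuc   [S ::= S u c]
Sucucucuc ⇒ Sucucucucuc   [S ::= S u c]
Sucucucucuc ⇒ Sucucucucucuc   [S ::= S u c]
Sucucucucucuc ⇒ Sucucucucucucuc   [S ::= S u c]
Sucucucucucucuc ⇒ Sucucucucucucucuc   [S ::= S u c]
Sucucucucucucucuc ⇒ uucucucucucucucuc   [S ::= u]

S ⇒ Suc ⇒ Sucuc ⇒ Sucucuc ⇒ Sucucucuc ⇒ Sucucucucuc ⇒ Sucucucucucuc ⇒ Sucucucucucucuc ⇒ Sucucucucucucucuc ⇒ uucucucucucucucuc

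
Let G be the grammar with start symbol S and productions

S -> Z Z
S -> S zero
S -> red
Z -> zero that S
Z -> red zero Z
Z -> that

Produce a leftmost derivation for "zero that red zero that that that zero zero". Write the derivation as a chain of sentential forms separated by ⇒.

S ⇒ S zero ⇒ S zero zero ⇒ Z Z zero zero ⇒ zero that S Z zero zero ⇒ zero that Z Z Z zero zero ⇒ zero that red zero Z Z Z zero zero ⇒ zero that red zero that Z Z zero zero ⇒ zero that red zero that that Z zero zero ⇒ zero that red zero that that that zero zero

S ⇒ S zero   [S -> S zero]
S zero ⇒ S zero zero   [S -> S zero]
S zero zero ⇒ Z Z zero zero   [S -> Z Z]
Z Z zero zero ⇒ zero that S Z zero zero   [Z -> zero that S]
zero that S Z zero zero ⇒ zero that Z Z Z zero zero   [S -> Z Z]
zero that Z Z Z zero zero ⇒ zero that red zero Z Z Z zero zero   [Z -> red zero Z]
zero that red zero Z Z Z zero zero ⇒ zero that red zero that Z Z zero zero   [Z -> that]
zero that red zero that Z Z zero zero ⇒ zero that red zero that that Z zero zero   [Z -> that]
zero that red zero that that Z zero zero ⇒ zero that red zero that that that zero zero   [Z -> that]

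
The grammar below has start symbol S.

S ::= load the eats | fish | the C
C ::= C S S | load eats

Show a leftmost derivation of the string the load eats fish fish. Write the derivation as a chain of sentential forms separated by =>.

S => the C => the C S S => the load eats S S => the load eats fish S => the load eats fish fish

S => the C   [S ::= the C]
the C => the C S S   [C ::= C S S]
the C S S => the load eats S S   [C ::= load eats]
the load eats S S => the load eats fish S   [S ::= fish]
the load eats fish S => the load eats fish fish   [S ::= fish]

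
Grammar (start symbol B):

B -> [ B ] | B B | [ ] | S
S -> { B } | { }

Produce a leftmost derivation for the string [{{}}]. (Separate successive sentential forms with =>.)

B => [B]   [B -> [ B ]]
[B] => [S]   [B -> S]
[S] => [{B}]   [S -> { B }]
[{B}] => [{S}]   [B -> S]
[{S}] => [{{}}]   [S -> { }]

B => [B] => [S] => [{B}] => [{S}] => [{{}}]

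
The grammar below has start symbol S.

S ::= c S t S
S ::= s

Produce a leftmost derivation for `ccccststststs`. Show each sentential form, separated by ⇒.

S ⇒ cStS ⇒ ccStStS ⇒ cccStStStS ⇒ ccccStStStStS ⇒ ccccstStStStS ⇒ ccccststStStS ⇒ ccccstststStS ⇒ ccccststststS ⇒ ccccststststs

S ⇒ cStS   [S ::= c S t S]
cStS ⇒ ccStStS   [S ::= c S t S]
ccStStS ⇒ cccStStStS   [S ::= c S t S]
cccStStStS ⇒ ccccStStStStS   [S ::= c S t S]
ccccStStStStS ⇒ ccccstStStStS   [S ::= s]
ccccstStStStS ⇒ ccccststStStS   [S ::= s]
ccccststStStS ⇒ ccccstststStS   [S ::= s]
ccccstststStS ⇒ ccccststststS   [S ::= s]
ccccststststS ⇒ ccccststststs   [S ::= s]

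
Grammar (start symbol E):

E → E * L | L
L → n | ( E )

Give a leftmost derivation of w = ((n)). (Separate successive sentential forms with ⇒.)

E ⇒ L ⇒ (E) ⇒ (L) ⇒ ((E)) ⇒ ((L)) ⇒ ((n))

E ⇒ L   [E → L]
L ⇒ (E)   [L → ( E )]
(E) ⇒ (L)   [E → L]
(L) ⇒ ((E))   [L → ( E )]
((E)) ⇒ ((L))   [E → L]
((L)) ⇒ ((n))   [L → n]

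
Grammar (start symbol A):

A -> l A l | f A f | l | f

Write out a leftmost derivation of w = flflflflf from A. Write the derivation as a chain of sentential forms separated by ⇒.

A⇒fAf⇒flAlf⇒flfAflf⇒flflAlflf⇒flflflflf

A ⇒ fAf   [A -> f A f]
fAf ⇒ flAlf   [A -> l A l]
flAlf ⇒ flfAflf   [A -> f A f]
flfAflf ⇒ flflAlflf   [A -> l A l]
flflAlflf ⇒ flflflflf   [A -> f]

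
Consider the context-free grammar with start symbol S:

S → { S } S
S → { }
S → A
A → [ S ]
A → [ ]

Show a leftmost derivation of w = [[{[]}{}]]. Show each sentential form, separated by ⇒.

S⇒A⇒[S]⇒[A]⇒[[S]]⇒[[{S}S]]⇒[[{A}S]]⇒[[{[]}S]]⇒[[{[]}{}]]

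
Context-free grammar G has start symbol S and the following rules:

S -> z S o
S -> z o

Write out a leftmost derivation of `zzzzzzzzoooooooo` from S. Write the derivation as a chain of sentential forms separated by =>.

S=>zSo=>zzSoo=>zzzSooo=>zzzzSoooo=>zzzzzSooooo=>zzzzzzSoooooo=>zzzzzzzSooooooo=>zzzzzzzzoooooooo

S => zSo   [S -> z S o]
zSo => zzSoo   [S -> z S o]
zzSoo => zzzSooo   [S -> z S o]
zzzSooo => zzzzSoooo   [S -> z S o]
zzzzSoooo => zzzzzSooooo   [S -> z S o]
zzzzzSooooo => zzzzzzSoooooo   [S -> z S o]
zzzzzzSoooooo => zzzzzzzSooooooo   [S -> z S o]
zzzzzzzSooooooo => zzzzzzzzoooooooo   [S -> z o]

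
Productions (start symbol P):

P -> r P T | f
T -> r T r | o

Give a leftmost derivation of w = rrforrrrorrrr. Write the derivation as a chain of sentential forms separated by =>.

P=>rPT=>rrPTT=>rrfTT=>rrfoT=>rrforTr=>rrforrTrr=>rrforrrTrrr=>rrforrrrTrrrr=>rrforrrrorrrr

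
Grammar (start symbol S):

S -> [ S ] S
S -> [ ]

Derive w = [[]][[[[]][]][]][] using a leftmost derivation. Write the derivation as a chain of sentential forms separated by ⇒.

S⇒[S]S⇒[[]]S⇒[[]][S]S⇒[[]][[S]S]S⇒[[]][[[S]S]S]S⇒[[]][[[[]]S]S]S⇒[[]][[[[]][]]S]S⇒[[]][[[[]][]][]]S⇒[[]][[[[]][]][]][]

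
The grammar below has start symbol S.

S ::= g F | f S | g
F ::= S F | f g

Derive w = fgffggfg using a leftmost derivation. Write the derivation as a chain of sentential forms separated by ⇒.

S⇒fS⇒fgF⇒fgSF⇒fgfSF⇒fgffSF⇒fgffgF⇒fgffgSF⇒fgffggF⇒fgffggfg

S ⇒ fS   [S ::= f S]
fS ⇒ fgF   [S ::= g F]
fgF ⇒ fgSF   [F ::= S F]
fgSF ⇒ fgfSF   [S ::= f S]
fgfSF ⇒ fgffSF   [S ::= f S]
fgffSF ⇒ fgffgF   [S ::= g]
fgffgF ⇒ fgffgSF   [F ::= S F]
fgffgSF ⇒ fgffggF   [S ::= g]
fgffggF ⇒ fgffggfg   [F ::= f g]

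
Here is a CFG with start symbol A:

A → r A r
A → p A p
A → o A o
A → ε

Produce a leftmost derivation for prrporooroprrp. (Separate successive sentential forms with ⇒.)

A ⇒ pAp ⇒ prArp ⇒ prrArrp ⇒ prrpAprrp ⇒ prrpoAoprrp ⇒ prrporAroprrp ⇒ prrporoAoroprrp ⇒ prrporooroprrp

A ⇒ pAp   [A → p A p]
pAp ⇒ prArp   [A → r A r]
prArp ⇒ prrArrp   [A → r A r]
prrArrp ⇒ prrpAprrp   [A → p A p]
prrpAprrp ⇒ prrpoAoprrp   [A → o A o]
prrpoAoprrp ⇒ prrporAroprrp   [A → r A r]
prrporAroprrp ⇒ prrporoAoroprrp   [A → o A o]
prrporoAoroprrp ⇒ prrporooroprrp   [A → ε]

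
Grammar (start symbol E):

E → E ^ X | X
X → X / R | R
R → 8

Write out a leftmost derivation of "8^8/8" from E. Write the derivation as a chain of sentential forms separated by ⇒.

E ⇒ E^X ⇒ X^X ⇒ R^X ⇒ 8^X ⇒ 8^X/R ⇒ 8^R/R ⇒ 8^8/R ⇒ 8^8/8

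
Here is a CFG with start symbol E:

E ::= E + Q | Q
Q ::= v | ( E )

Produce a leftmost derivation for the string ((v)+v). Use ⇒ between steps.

E ⇒ Q ⇒ (E) ⇒ (E+Q) ⇒ (Q+Q) ⇒ ((E)+Q) ⇒ ((Q)+Q) ⇒ ((v)+Q) ⇒ ((v)+v)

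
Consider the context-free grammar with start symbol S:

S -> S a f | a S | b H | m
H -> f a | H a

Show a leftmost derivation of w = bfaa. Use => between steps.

S => bH => bHa => bfaa

S => bH   [S -> b H]
bH => bHa   [H -> H a]
bHa => bfaa   [H -> f a]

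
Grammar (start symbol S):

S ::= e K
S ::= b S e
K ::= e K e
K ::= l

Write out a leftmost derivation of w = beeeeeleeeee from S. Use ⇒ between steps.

S ⇒ bSe   [S ::= b S e]
bSe ⇒ beKe   [S ::= e K]
beKe ⇒ beeKee   [K ::= e K e]
beeKee ⇒ beeeKeee   [K ::= e K e]
beeeKeee ⇒ beeeeKeeee   [K ::= e K e]
beeeeKeeee ⇒ beeeeeKeeeee   [K ::= e K e]
beeeeeKeeeee ⇒ beeeeeleeeee   [K ::= l]

S ⇒ bSe ⇒ beKe ⇒ beeKee ⇒ beeeKeee ⇒ beeeeKeeee ⇒ beeeeeKeeeee ⇒ beeeeeleeeee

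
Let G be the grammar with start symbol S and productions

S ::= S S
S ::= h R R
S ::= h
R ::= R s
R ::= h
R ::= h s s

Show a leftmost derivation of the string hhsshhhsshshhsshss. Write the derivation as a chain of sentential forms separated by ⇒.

S ⇒ SS   [S ::= S S]
SS ⇒ SSS   [S ::= S S]
SSS ⇒ hRRSS   [S ::= h R R]
hRRSS ⇒ hRsRSS   [R ::= R s]
hRsRSS ⇒ hRssRSS   [R ::= R s]
hRssRSS ⇒ hhssRSS   [R ::= h]
hhssRSS ⇒ hhsshSS   [R ::= h]
hhsshSS ⇒ hhsshhRRS   [S ::= h R R]
hhsshhRRS ⇒ hhsshhhssRS   [R ::= h s s]
hhsshhhssRS ⇒ hhsshhhssRsS   [R ::= R s]
hhsshhhssRsS ⇒ hhsshhhsshsS   [R ::= h]
hhsshhhsshsS ⇒ hhsshhhsshshRR   [S ::= h R R]
hhsshhhsshshRR ⇒ hhsshhhsshshhssR   [R ::= h s s]
hhsshhhsshshhssR ⇒ hhsshhhsshshhsshss   [R ::= h s s]

S ⇒ SS ⇒ SSS ⇒ hRRSS ⇒ hRsRSS ⇒ hRssRSS ⇒ hhssRSS ⇒ hhsshSS ⇒ hhsshhRRS ⇒ hhsshhhssRS ⇒ hhsshhhssRsS ⇒ hhsshhhsshsS ⇒ hhsshhhsshshRR ⇒ hhsshhhsshshhssR ⇒ hhsshhhsshshhsshss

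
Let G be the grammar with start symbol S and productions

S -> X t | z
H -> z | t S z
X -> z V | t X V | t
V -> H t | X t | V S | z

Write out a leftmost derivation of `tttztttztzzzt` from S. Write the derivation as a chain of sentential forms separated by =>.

S=>Xt=>tXVt=>ttXVVt=>tttXVVVt=>tttzVVVVt=>tttzHtVVVt=>tttztSztVVVt=>tttztXtztVVVt=>tttztttztVVVt=>tttztttztzVVt=>tttztttztzzVt=>tttztttztzzzt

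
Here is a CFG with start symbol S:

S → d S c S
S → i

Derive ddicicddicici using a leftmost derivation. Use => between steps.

S => dScS   [S → d S c S]
dScS => ddScScS   [S → d S c S]
ddScScS => ddicScS   [S → i]
ddicScS => ddicicS   [S → i]
ddicicS => ddicicdScS   [S → d S c S]
ddicicdScS => ddicicddScScS   [S → d S c S]
ddicicddScScS => ddicicddicScS   [S → i]
ddicicddicScS => ddicicddicicS   [S → i]
ddicicddicicS => ddicicddicici   [S → i]

S => dScS => ddScScS => ddicScS => ddicicS => ddicicdScS => ddicicddScScS => ddicicddicScS => ddicicddicicS => ddicicddicici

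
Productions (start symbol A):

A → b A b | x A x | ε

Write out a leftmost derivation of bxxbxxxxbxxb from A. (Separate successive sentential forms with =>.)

A => bAb => bxAxb => bxxAxxb => bxxbAbxxb => bxxbxAxbxxb => bxxbxxAxxbxxb => bxxbxxxxbxxb

A => bAb   [A → b A b]
bAb => bxAxb   [A → x A x]
bxAxb => bxxAxxb   [A → x A x]
bxxAxxb => bxxbAbxxb   [A → b A b]
bxxbAbxxb => bxxbxAxbxxb   [A → x A x]
bxxbxAxbxxb => bxxbxxAxxbxxb   [A → x A x]
bxxbxxAxxbxxb => bxxbxxxxbxxb   [A → ε]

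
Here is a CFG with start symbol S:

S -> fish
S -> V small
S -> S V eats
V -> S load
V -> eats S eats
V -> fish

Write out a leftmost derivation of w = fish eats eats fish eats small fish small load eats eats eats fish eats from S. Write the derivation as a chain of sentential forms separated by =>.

S => S V eats => S V eats V eats => fish V eats V eats => fish eats S eats eats V eats => fish eats S V eats eats eats V eats => fish eats V small V eats eats eats V eats => fish eats eats S eats small V eats eats eats V eats => fish eats eats fish eats small V eats eats eats V eats => fish eats eats fish eats small S load eats eats eats V eats => fish eats eats fish eats small V small load eats eats eats V eats => fish eats eats fish eats small fish small load eats eats eats V eats => fish eats eats fish eats small fish small load eats eats eats fish eats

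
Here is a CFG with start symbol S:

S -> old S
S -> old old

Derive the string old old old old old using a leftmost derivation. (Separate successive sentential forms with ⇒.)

S ⇒ old S ⇒ old old S ⇒ old old old S ⇒ old old old old old

S ⇒ old S   [S -> old S]
old S ⇒ old old S   [S -> old S]
old old S ⇒ old old old S   [S -> old S]
old old old S ⇒ old old old old old   [S -> old old]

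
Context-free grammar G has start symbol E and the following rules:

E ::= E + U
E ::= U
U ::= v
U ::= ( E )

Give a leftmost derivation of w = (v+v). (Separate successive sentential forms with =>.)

E => U => (E) => (E+U) => (U+U) => (v+U) => (v+v)

E => U   [E ::= U]
U => (E)   [U ::= ( E )]
(E) => (E+U)   [E ::= E + U]
(E+U) => (U+U)   [E ::= U]
(U+U) => (v+U)   [U ::= v]
(v+U) => (v+v)   [U ::= v]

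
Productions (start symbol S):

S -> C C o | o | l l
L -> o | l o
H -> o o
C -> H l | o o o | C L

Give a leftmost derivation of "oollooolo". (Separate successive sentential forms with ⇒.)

S ⇒ CCo   [S -> C C o]
CCo ⇒ CLCo   [C -> C L]
CLCo ⇒ HlLCo   [C -> H l]
HlLCo ⇒ oolLCo   [H -> o o]
oolLCo ⇒ oolloCo   [L -> l o]
oolloCo ⇒ oolloHlo   [C -> H l]
oolloHlo ⇒ oollooolo   [H -> o o]

S ⇒ CCo ⇒ CLCo ⇒ HlLCo ⇒ oolLCo ⇒ oolloCo ⇒ oolloHlo ⇒ oollooolo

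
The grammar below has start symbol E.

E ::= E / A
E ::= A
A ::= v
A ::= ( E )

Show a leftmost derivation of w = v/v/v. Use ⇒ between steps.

E ⇒ E/A   [E ::= E / A]
E/A ⇒ E/A/A   [E ::= E / A]
E/A/A ⇒ A/A/A   [E ::= A]
A/A/A ⇒ v/A/A   [A ::= v]
v/A/A ⇒ v/v/A   [A ::= v]
v/v/A ⇒ v/v/v   [A ::= v]

E ⇒ E/A ⇒ E/A/A ⇒ A/A/A ⇒ v/A/A ⇒ v/v/A ⇒ v/v/v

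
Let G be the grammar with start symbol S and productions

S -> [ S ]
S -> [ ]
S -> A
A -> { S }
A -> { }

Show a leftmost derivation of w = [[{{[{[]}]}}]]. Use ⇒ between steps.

S ⇒ [S]   [S -> [ S ]]
[S] ⇒ [[S]]   [S -> [ S ]]
[[S]] ⇒ [[A]]   [S -> A]
[[A]] ⇒ [[{S}]]   [A -> { S }]
[[{S}]] ⇒ [[{A}]]   [S -> A]
[[{A}]] ⇒ [[{{S}}]]   [A -> { S }]
[[{{S}}]] ⇒ [[{{[S]}}]]   [S -> [ S ]]
[[{{[S]}}]] ⇒ [[{{[A]}}]]   [S -> A]
[[{{[A]}}]] ⇒ [[{{[{S}]}}]]   [A -> { S }]
[[{{[{S}]}}]] ⇒ [[{{[{[]}]}}]]   [S -> [ ]]

S ⇒ [S] ⇒ [[S]] ⇒ [[A]] ⇒ [[{S}]] ⇒ [[{A}]] ⇒ [[{{S}}]] ⇒ [[{{[S]}}]] ⇒ [[{{[A]}}]] ⇒ [[{{[{S}]}}]] ⇒ [[{{[{[]}]}}]]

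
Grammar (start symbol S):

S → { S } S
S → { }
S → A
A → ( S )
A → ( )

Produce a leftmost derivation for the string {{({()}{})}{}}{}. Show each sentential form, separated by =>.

S=>{S}S=>{{S}S}S=>{{A}S}S=>{{(S)}S}S=>{{({S}S)}S}S=>{{({A}S)}S}S=>{{({()}S)}S}S=>{{({()}{})}S}S=>{{({()}{})}{}}S=>{{({()}{})}{}}{}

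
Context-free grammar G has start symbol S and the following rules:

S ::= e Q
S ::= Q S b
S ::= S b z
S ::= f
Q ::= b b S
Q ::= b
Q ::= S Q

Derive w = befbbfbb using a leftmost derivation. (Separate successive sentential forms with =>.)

S=>QSb=>bSb=>bQSbb=>bSQSbb=>beQQSbb=>beSQQSbb=>befQQSbb=>befbQSbb=>befbbSbb=>befbbfbb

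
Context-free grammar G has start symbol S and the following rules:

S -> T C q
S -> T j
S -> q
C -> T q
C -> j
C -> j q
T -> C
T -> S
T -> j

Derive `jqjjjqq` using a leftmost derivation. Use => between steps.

S => TCq   [S -> T C q]
TCq => SCq   [T -> S]
SCq => TjCq   [S -> T j]
TjCq => SjCq   [T -> S]
SjCq => TjjCq   [S -> T j]
TjjCq => CjjCq   [T -> C]
CjjCq => jqjjCq   [C -> j q]
jqjjCq => jqjjTqq   [C -> T q]
jqjjTqq => jqjjCqq   [T -> C]
jqjjCqq => jqjjjqq   [C -> j]

S=>TCq=>SCq=>TjCq=>SjCq=>TjjCq=>CjjCq=>jqjjCq=>jqjjTqq=>jqjjCqq=>jqjjjqq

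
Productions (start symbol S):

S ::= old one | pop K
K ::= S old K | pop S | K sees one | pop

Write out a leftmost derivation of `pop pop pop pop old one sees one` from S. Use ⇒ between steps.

S ⇒ pop K ⇒ pop pop S ⇒ pop pop pop K ⇒ pop pop pop K sees one ⇒ pop pop pop pop S sees one ⇒ pop pop pop pop old one sees one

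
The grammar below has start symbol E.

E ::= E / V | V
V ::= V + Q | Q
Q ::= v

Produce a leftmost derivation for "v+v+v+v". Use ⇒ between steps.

E ⇒ V ⇒ V+Q ⇒ V+Q+Q ⇒ V+Q+Q+Q ⇒ Q+Q+Q+Q ⇒ v+Q+Q+Q ⇒ v+v+Q+Q ⇒ v+v+v+Q ⇒ v+v+v+v

E ⇒ V   [E ::= V]
V ⇒ V+Q   [V ::= V + Q]
V+Q ⇒ V+Q+Q   [V ::= V + Q]
V+Q+Q ⇒ V+Q+Q+Q   [V ::= V + Q]
V+Q+Q+Q ⇒ Q+Q+Q+Q   [V ::= Q]
Q+Q+Q+Q ⇒ v+Q+Q+Q   [Q ::= v]
v+Q+Q+Q ⇒ v+v+Q+Q   [Q ::= v]
v+v+Q+Q ⇒ v+v+v+Q   [Q ::= v]
v+v+v+Q ⇒ v+v+v+v   [Q ::= v]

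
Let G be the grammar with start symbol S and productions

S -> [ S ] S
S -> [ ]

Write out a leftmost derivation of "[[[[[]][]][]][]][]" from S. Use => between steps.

S=>[S]S=>[[S]S]S=>[[[S]S]S]S=>[[[[S]S]S]S]S=>[[[[[]]S]S]S]S=>[[[[[]][]]S]S]S=>[[[[[]][]][]]S]S=>[[[[[]][]][]][]]S=>[[[[[]][]][]][]][]

S => [S]S   [S -> [ S ] S]
[S]S => [[S]S]S   [S -> [ S ] S]
[[S]S]S => [[[S]S]S]S   [S -> [ S ] S]
[[[S]S]S]S => [[[[S]S]S]S]S   [S -> [ S ] S]
[[[[S]S]S]S]S => [[[[[]]S]S]S]S   [S -> [ ]]
[[[[[]]S]S]S]S => [[[[[]][]]S]S]S   [S -> [ ]]
[[[[[]][]]S]S]S => [[[[[]][]][]]S]S   [S -> [ ]]
[[[[[]][]][]]S]S => [[[[[]][]][]][]]S   [S -> [ ]]
[[[[[]][]][]][]]S => [[[[[]][]][]][]][]   [S -> [ ]]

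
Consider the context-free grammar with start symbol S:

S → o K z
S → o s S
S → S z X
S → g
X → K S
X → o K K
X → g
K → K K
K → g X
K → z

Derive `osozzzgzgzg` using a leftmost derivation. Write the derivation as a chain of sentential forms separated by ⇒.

S⇒SzX⇒osSzX⇒osSzXzX⇒osSzXzXzX⇒osoKzzXzXzX⇒osozzzXzXzX⇒osozzzgzXzX⇒osozzzgzgzX⇒osozzzgzgzg

S ⇒ SzX   [S → S z X]
SzX ⇒ osSzX   [S → o s S]
osSzX ⇒ osSzXzX   [S → S z X]
osSzXzX ⇒ osSzXzXzX   [S → S z X]
osSzXzXzX ⇒ osoKzzXzXzX   [S → o K z]
osoKzzXzXzX ⇒ osozzzXzXzX   [K → z]
osozzzXzXzX ⇒ osozzzgzXzX   [X → g]
osozzzgzXzX ⇒ osozzzgzgzX   [X → g]
osozzzgzgzX ⇒ osozzzgzgzg   [X → g]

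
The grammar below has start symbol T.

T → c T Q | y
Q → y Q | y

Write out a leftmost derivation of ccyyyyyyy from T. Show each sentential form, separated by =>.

T => cTQ => ccTQQ => ccyQQ => ccyyQQ => ccyyyQQ => ccyyyyQ => ccyyyyyQ => ccyyyyyyQ => ccyyyyyyy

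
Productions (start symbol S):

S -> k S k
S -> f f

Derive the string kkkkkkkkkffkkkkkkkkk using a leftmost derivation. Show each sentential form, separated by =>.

S => kSk => kkSkk => kkkSkkk => kkkkSkkkk => kkkkkSkkkkk => kkkkkkSkkkkkk => kkkkkkkSkkkkkkk => kkkkkkkkSkkkkkkkk => kkkkkkkkkSkkkkkkkkk => kkkkkkkkkffkkkkkkkkk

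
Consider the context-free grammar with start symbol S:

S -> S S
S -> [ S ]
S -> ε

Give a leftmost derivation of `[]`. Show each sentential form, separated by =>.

S => SS => SSS => SSSS => SSSSS => [S]SSSS => []SSSS => []SSS => []SS => []S => []

S => SS   [S -> S S]
SS => SSS   [S -> S S]
SSS => SSSS   [S -> S S]
SSSS => SSSSS   [S -> S S]
SSSSS => [S]SSSS   [S -> [ S ]]
[S]SSSS => []SSSS   [S -> ε]
[]SSSS => []SSS   [S -> ε]
[]SSS => []SS   [S -> ε]
[]SS => []S   [S -> ε]
[]S => []   [S -> ε]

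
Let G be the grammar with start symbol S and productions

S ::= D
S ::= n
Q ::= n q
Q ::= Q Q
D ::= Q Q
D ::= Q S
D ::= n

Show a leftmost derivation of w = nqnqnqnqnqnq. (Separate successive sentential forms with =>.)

S => D => QQ => QQQ => nqQQ => nqQQQ => nqnqQQ => nqnqQQQ => nqnqQQQQ => nqnqnqQQQ => nqnqnqnqQQ => nqnqnqnqnqQ => nqnqnqnqnqnq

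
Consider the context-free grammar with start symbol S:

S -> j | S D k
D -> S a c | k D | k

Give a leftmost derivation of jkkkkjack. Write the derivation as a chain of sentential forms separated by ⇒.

S ⇒ SDk   [S -> S D k]
SDk ⇒ SDkDk   [S -> S D k]
SDkDk ⇒ jDkDk   [S -> j]
jDkDk ⇒ jkDkDk   [D -> k D]
jkDkDk ⇒ jkkkDk   [D -> k]
jkkkDk ⇒ jkkkkDk   [D -> k D]
jkkkkDk ⇒ jkkkkSack   [D -> S a c]
jkkkkSack ⇒ jkkkkjack   [S -> j]

S ⇒ SDk ⇒ SDkDk ⇒ jDkDk ⇒ jkDkDk ⇒ jkkkDk ⇒ jkkkkDk ⇒ jkkkkSack ⇒ jkkkkjack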